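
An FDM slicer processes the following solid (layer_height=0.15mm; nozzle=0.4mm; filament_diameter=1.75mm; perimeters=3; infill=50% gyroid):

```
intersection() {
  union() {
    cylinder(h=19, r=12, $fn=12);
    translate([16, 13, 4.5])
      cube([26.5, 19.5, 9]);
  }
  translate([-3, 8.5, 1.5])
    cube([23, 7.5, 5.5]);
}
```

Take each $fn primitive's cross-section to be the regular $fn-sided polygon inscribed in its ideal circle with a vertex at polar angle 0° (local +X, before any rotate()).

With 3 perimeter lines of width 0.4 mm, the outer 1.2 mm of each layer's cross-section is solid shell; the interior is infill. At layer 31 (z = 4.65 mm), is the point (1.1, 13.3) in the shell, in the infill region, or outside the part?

At z = 4.65 mm: the r=12 cylinder contributes a regular 12-gon of circumradius 12; the 26.5×19.5 cube at (16, 13) contributes its full rectangle; Taking the union: the 2 present regions are separate (no shared area or edge), so areas and boundary lengths simply add and each stays a separate island — 2 connected regions; the 23×7.5 cube at (-3, 8.5) contributes its full rectangle; Keeping only the common overlap: the 23×7.5 cube at (-3, 8.5) partially overlaps that combined region; clipping to the common part keeps 39.26 mm² — 2 connected regions. Overall, the cross-section has 2 separate islands. The nearest boundary edge runs (0.00, 12.00)→(6.00, 10.39); distance from the point to it = 1.54 mm. The point is not inside any of the regions above, so it lies outside the cross-section (1.54 mm from the nearest boundary).

outside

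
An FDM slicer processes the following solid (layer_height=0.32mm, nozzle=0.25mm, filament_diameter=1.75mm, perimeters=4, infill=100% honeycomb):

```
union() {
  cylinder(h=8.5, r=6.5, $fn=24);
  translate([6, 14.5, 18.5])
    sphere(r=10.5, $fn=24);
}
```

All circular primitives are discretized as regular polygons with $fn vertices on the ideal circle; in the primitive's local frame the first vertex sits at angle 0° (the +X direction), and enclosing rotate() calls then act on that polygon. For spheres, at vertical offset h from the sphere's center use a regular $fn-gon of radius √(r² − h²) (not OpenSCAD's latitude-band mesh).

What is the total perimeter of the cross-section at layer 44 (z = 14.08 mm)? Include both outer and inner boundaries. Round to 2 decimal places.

59.67 mm

At z = 14.08 mm: the cylinder does not reach this height (z outside [0, 8.5]); the r=10.5 sphere at (6, 14.5) slices to a regular 24-gon of circumradius 9.524 (√(r²−h²) with h=4.42 from center) (perimeter = 2·24·9.524·sin(180°/24) = 59.67 mm); Merging all regions: only the r=10.5 sphere at (6, 14.5) is present, so the union is just that shape — boundary = 59.67 mm. Overall, the cross-section is a single solid region. Total boundary length (outer) = 59.67 mm.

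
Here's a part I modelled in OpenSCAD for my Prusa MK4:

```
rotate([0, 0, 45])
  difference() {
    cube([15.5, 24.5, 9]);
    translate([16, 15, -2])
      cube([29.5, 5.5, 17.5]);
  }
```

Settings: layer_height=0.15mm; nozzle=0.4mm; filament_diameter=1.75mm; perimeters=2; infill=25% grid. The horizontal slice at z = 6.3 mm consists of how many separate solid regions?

1

At z = 6.3 mm: the 15.5×24.5 cube contributes its full rectangle; the 29.5×5.5 cube at (16, 15) contributes its full rectangle; After the difference (first − rest): starting from the 15.5×24.5 cube, the 29.5×5.5 cube at (16, 15) misses the remaining region (no effect) — 1 connected region; (whole slice rotated 45° about Z — lengths, areas and connectivity unchanged). The result has 1 disconnected region.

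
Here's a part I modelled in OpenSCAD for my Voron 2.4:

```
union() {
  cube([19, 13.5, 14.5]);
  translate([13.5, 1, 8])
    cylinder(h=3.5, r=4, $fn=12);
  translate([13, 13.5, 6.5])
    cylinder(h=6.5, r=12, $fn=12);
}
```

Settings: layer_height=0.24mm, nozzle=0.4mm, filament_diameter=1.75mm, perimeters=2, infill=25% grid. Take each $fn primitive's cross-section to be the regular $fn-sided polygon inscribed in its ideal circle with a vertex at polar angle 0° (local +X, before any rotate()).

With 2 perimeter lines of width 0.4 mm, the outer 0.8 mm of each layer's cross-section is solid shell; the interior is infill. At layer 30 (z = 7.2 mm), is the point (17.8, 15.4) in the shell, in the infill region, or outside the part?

At z = 7.2 mm: the 19×13.5 cube contributes its full rectangle; the cylinder at (13.5, 1) is absent (z outside [8, 11.5]); the r=12 cylinder at (13, 13.5) gives a regular 12-gon of circumradius 12 (constant along its height); Merging all regions: the regions partially overlap (shared area 175.18 mm²), so overlapping operands fuse into one piece — 1 connected region. Overall, the cross-section is a single solid region. The nearest boundary edge runs (23.39, 19.50)→(25.00, 13.50); distance from the point to it = 6.46 mm. The point is inside the cross-section and 6.46 mm from the nearest boundary — more than the 0.8 mm shell width (2 × 0.4), so it's in the infill interior.

infill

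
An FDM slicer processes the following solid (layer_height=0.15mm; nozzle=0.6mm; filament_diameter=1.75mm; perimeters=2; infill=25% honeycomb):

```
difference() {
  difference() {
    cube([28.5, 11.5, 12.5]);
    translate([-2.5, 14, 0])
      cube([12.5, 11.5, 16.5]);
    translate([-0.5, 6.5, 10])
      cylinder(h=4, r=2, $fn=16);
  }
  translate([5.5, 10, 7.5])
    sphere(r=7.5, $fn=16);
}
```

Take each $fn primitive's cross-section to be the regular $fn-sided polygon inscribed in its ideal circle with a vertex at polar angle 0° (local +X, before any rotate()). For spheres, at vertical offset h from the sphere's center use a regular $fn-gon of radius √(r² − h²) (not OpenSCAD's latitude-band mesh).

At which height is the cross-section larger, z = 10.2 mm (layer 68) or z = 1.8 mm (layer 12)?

Layer 68 (z = 10.2): the 28.5×11.5 cube contributes its full rectangle (area 327.75 mm²); the cube at (-2.5, 14) (footprint 12.5×11.5) is included at this height (area 143.75 mm²); the r=2 cylinder at (-0.5, 6.5) contributes a regular 16-gon of circumradius 2 (area = (16/2)·2.000²·sin(360°/16) = 12.25 mm²); After the difference (first − rest): starting from the 28.5×11.5 cube (327.75 mm²), the 12.5×11.5 cube at (-2.5, 14) misses the remaining region (no effect); the r=2 cylinder at (-0.5, 6.5) partially overlaps it — only the 4.17 mm² overlap (of its 12.25 mm²) is removed, clipping the outline — area = 323.58 mm²; the r=7.5 sphere at (5.5, 10) contributes a regular 16-gon of circumradius √(7.5²−2.7²) = 6.997 (area = (16/2)·6.997²·sin(360°/16) = 149.89 mm²); After the difference (first − rest): starting from the result so far (323.58 mm²), the r=7.5 sphere at (5.5, 10) partially overlaps it — only the 85.75 mm² overlap (of its 149.89 mm²) is removed, clipping the outline — area = 237.83 mm². So its area = 237.83 mm². Layer 12 (z = 1.8): the 28.5×11.5 cube contributes its full rectangle (area 327.75 mm²); the 12.5×11.5 cube at (-2.5, 14) contributes its full rectangle (area 143.75 mm²); the cylinder at (-0.5, 6.5) does not reach this height (z outside [10, 14]); After the difference (first − rest): starting from the 28.5×11.5 cube (327.75 mm²), the 12.5×11.5 cube at (-2.5, 14) misses the remaining region (no effect) — area = 327.75 mm²; the r=7.5 sphere at (5.5, 10) contributes a regular 16-gon of circumradius √(7.5²−5.7²) = 4.874 (area = (16/2)·4.874²·sin(360°/16) = 72.74 mm²); Subtracting the remaining from the first: starting from the result so far (327.75 mm²), the r=7.5 sphere at (5.5, 10) partially overlaps it — only the 50.55 mm² overlap (of its 72.74 mm²) is removed, clipping the outline — area = 277.20 mm². So its area = 277.20 mm². Layer 12 is larger (277.20 vs 237.83 mm²).

layer 12 (z = 1.8 mm)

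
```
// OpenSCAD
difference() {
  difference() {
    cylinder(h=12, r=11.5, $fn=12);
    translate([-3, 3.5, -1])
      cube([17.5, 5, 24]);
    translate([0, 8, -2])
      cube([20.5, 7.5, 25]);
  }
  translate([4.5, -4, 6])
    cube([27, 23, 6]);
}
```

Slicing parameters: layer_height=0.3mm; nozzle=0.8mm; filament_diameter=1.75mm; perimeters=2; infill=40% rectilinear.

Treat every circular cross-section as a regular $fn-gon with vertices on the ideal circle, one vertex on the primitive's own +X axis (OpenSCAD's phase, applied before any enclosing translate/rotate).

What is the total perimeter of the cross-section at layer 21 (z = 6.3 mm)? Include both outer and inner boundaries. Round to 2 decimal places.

At z = 6.3 mm: the r=11.5 cylinder gives a regular 12-gon of circumradius 11.5 (constant along its height) (perimeter = 2·12·11.500·sin(180°/12) = 71.43 mm); the 17.5×5 cube at (-3, 3.5) contributes its full rectangle (perimeter 45.00 mm); the cube at (0, 8) (footprint 20.5×7.5) is included at this height (perimeter 56.00 mm); Taking the first minus the rest: starting from the r=11.5 cylinder, the 17.5×5 cube at (-3, 3.5) partially overlaps it — only the 61.69 mm² overlap (of its 87.50 mm²) is removed, clipping the outline; the 20.5×7.5 cube at (0, 8) partially overlaps it — only the 13.89 mm² overlap (of its 153.75 mm²) is removed, clipping the outline — boundary = 81.76 mm; the cube at (4.5, -4) is present — its section is the full 27×23 rectangle (perimeter 100.00 mm); After the difference (first − rest): starting from that combined region, the 27×23 cube at (4.5, -4) partially overlaps it — only the 48.72 mm² overlap (of its 621.00 mm²) is removed, clipping the outline — boundary = 81.36 mm. Overall, the cross-section is a single solid region. Total boundary length (outer) = 81.36 mm.

81.36 mm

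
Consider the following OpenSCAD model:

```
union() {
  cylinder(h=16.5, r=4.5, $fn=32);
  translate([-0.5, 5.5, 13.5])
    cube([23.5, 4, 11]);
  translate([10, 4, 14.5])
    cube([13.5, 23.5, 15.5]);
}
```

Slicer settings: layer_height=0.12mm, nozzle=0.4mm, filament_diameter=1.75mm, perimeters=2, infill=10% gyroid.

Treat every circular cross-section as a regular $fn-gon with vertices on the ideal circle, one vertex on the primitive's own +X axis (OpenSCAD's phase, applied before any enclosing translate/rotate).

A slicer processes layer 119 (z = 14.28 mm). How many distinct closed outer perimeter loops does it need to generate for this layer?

2

At z = 14.28 mm: the cylinder: section is a regular 32-gon, circumradius r=4.5; the 23.5×4 cube at (-0.5, 5.5) contributes its full rectangle; the cube at (10, 4) does not reach this height (z outside [14.5, 30]); Combining (union): the 2 present regions are separate (no shared area or edge), so areas and boundary lengths simply add and each stays a separate island — 2 connected regions. The result has 2 disconnected regions.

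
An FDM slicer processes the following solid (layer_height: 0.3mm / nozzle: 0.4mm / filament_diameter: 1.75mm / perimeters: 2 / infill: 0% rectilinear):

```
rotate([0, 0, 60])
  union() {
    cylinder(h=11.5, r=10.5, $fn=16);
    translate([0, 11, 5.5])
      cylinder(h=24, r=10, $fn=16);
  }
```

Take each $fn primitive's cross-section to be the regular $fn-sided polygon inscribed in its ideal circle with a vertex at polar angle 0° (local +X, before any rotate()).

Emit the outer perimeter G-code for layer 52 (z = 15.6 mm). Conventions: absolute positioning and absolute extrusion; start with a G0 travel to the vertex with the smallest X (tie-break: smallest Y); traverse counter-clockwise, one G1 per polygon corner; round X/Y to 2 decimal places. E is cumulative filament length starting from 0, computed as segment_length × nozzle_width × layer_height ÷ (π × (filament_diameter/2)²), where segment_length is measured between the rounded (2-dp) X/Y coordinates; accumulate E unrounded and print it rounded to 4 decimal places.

G0 X-19.44 Y6.81 Z15.60
G1 X-19.19 Y2.91 E0.1950
G1 X-17.46 Y-0.59 E0.3898
G1 X-14.53 Y-3.16 E0.5842
G1 X-10.83 Y-4.41 E0.7790
G1 X-6.94 Y-4.16 E0.9735
G1 X-3.44 Y-2.43 E1.1683
G1 X-0.87 Y0.50 E1.3627
G1 X0.39 Y4.19 E1.5573
G1 X0.13 Y8.09 E1.7523
G1 X-1.59 Y11.59 E1.9468
G1 X-4.53 Y14.16 E2.1417
G1 X-8.22 Y15.41 E2.3360
G1 X-12.11 Y15.16 E2.5305
G1 X-15.61 Y13.43 E2.7253
G1 X-18.19 Y10.50 E2.9200
G1 X-19.44 Y6.81 E3.1144

At z = 15.6 mm: the cylinder does not reach this height (z outside [0, 11.5]); the r=10 cylinder at (0, 11) gives a regular 16-gon of circumradius 10 (constant along its height); Taking the union: only the r=10 cylinder at (0, 11) is present, so the union is just that shape — 1 connected region; (whole slice rotated 60° about Z — lengths, areas and connectivity unchanged). The outline is a single polygon with 16 vertices. Extrusion per mm of travel: 0.4 × 0.3 / (π × 0.875²) = 0.049890. Accumulating E over each segment gives final E = 3.1144.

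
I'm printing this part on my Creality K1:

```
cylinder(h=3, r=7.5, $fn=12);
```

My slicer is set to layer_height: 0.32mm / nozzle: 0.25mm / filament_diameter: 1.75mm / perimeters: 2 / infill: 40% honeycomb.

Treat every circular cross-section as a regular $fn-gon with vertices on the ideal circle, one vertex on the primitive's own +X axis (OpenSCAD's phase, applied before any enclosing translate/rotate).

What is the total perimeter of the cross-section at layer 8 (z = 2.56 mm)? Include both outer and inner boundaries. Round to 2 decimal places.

46.59 mm

At z = 2.56 mm: the r=7.5 cylinder contributes a regular 12-gon of circumradius 7.5 (perimeter = 2·12·7.500·sin(180°/12) = 46.59 mm). Overall, the cross-section is a single solid region. Total boundary length (outer) = 46.59 mm.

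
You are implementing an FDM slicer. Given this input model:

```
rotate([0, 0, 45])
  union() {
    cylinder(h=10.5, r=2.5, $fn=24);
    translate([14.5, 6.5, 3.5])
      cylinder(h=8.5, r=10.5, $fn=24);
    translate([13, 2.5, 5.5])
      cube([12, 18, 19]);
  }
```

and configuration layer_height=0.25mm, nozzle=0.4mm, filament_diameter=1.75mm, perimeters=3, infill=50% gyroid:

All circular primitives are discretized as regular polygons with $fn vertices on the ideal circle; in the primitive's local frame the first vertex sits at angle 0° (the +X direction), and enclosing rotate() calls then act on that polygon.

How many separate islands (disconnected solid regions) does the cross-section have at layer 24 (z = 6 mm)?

2

At z = 6 mm: the cylinder: section is a regular 24-gon, circumradius r=2.5; the r=10.5 cylinder at (14.5, 6.5) gives a regular 24-gon of circumradius 10.5 (constant along its height); the cube at (13, 2.5) is present — its section is the full 12×18 rectangle; Taking the union: the regions partially overlap (shared area 147.92 mm²), so overlapping operands fuse into one piece — 2 connected regions; (rotated 45° about Z; rotation is an isometry so areas/perimeters/island counts are preserved). Overall, the cross-section has 2 separate islands. Island count = 2.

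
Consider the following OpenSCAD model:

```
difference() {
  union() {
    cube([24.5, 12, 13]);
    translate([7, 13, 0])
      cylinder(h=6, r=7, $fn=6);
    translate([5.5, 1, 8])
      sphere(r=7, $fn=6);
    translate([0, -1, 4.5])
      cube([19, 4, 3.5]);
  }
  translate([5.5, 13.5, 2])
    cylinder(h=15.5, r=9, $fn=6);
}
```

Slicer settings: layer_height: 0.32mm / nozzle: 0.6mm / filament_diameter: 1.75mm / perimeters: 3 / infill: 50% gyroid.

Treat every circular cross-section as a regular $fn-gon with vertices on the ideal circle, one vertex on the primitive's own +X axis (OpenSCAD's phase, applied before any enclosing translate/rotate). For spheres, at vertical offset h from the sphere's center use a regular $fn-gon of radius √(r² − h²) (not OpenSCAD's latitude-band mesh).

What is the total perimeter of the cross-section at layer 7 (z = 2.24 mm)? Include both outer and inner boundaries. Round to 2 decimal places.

At z = 2.24 mm: the cube (footprint 24.5×12) is included at this height (perimeter 73.00 mm); the r=7 cylinder at (7, 13) contributes a regular 6-gon of circumradius 7 (perimeter = 2·6·7.000·sin(180°/6) = 42.00 mm); the r=7 sphere at (5.5, 1) slices to a regular 6-gon of circumradius 3.978 (√(r²−h²) with h=5.76 from center) (perimeter = 2·6·3.978·sin(180°/6) = 23.87 mm); the cube at (0, -1) is absent (z outside [4.5, 8]); Taking the union: the regions partially overlap (shared area 78.16 mm²), so the edge portions inside another operand are dropped and the merged outline is re-measured after clipping — boundary = 86.29 mm; the r=9 cylinder at (5.5, 13.5) contributes a regular 6-gon of circumradius 9 (perimeter = 2·6·9.000·sin(180°/6) = 54.00 mm); Subtracting the remaining from the first: starting from that combined region, the r=9 cylinder at (5.5, 13.5) partially overlaps it — only the 150.59 mm² overlap (of its 210.44 mm²) is removed, clipping the outline — boundary = 75.89 mm. Overall, the cross-section is a single solid region. Total boundary length (outer) = 75.89 mm.

75.89 mm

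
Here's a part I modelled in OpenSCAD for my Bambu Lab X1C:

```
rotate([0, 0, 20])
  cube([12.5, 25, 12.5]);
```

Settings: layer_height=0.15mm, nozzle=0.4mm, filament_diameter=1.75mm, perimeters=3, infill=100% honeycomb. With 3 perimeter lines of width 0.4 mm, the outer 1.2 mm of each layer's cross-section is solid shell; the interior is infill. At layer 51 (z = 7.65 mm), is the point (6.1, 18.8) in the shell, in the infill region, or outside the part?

At z = 7.65 mm: the cube is present — its section is the full 12.5×25 rectangle; (whole slice rotated 20° about Z — lengths, areas and connectivity unchanged). Overall, the cross-section is a single solid region. Undo the 20° rotation: the query point maps to (12.162, 15.580) in the un-rotated model frame. The nearest boundary edge runs (12.50, 0.00)→(12.50, 25.00); distance from the point to it = 0.34 mm. The point is inside the cross-section, 0.34 mm from the nearest boundary — within the 1.2 mm shell band (3 × 0.4).

shell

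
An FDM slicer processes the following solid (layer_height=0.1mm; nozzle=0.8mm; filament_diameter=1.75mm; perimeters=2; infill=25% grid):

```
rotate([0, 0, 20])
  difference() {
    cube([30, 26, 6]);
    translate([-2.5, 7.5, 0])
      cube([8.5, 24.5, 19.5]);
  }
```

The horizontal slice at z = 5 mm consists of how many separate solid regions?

At z = 5 mm: the 30×26 cube contributes its full rectangle; the 8.5×24.5 cube at (-2.5, 7.5) contributes its full rectangle; After the difference (first − rest): starting from the 30×26 cube, the 8.5×24.5 cube at (-2.5, 7.5) partially overlaps it — only the 111.00 mm² overlap (of its 208.25 mm²) is removed, clipping the outline — 1 connected region; (rotated 20° about Z; rotation is an isometry so areas/perimeters/island counts are preserved). The result has 1 disconnected region.

1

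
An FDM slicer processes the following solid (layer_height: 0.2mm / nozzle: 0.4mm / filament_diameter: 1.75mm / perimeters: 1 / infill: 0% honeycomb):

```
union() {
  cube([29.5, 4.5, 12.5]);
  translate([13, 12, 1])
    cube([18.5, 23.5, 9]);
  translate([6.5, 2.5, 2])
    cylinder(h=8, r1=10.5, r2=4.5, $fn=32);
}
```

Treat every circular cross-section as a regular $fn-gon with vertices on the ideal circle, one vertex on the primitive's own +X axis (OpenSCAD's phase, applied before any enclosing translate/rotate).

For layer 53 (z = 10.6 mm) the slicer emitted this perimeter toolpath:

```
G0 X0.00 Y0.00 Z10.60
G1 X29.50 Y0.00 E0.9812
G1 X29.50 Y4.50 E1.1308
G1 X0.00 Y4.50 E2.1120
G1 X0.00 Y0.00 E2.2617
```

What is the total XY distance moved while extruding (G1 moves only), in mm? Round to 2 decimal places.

68.00 mm

Sum the Euclidean lengths of each G1 segment: total = 68.00 mm.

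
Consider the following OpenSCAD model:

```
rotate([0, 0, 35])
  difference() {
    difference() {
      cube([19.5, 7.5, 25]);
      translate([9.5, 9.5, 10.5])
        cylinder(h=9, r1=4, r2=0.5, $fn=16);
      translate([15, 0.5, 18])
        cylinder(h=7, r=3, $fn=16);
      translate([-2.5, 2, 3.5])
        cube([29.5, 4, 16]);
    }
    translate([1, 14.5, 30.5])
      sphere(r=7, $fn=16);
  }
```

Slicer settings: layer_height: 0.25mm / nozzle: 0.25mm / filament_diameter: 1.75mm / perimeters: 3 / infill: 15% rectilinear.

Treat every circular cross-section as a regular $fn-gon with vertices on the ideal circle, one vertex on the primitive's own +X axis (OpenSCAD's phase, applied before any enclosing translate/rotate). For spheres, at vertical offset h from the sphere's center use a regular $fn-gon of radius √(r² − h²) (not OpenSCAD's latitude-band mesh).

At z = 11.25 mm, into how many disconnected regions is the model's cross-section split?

3

At z = 11.25 mm: the cube (footprint 19.5×7.5) is included at this height; the cone at (9.5, 9.5) (r1=4→r2=0.5) has section circumradius 3.708 here — a regular 16-gon; the cylinder at (15, 0.5) does not reach this height (z outside [18, 25]); the cube at (-2.5, 2) (footprint 29.5×4) is included at this height; Subtracting the remaining from the first: starting from the 19.5×7.5 cube, the cone at (9.5, 9.5) partially overlaps it — only the 7.17 mm² overlap (of its 42.10 mm²) is removed, clipping the outline; the 29.5×4 cube at (-2.5, 2) partially overlaps it — only the 77.78 mm² overlap (of its 118.00 mm²) is removed, clipping the outline — 3 connected regions; the sphere at (1, 14.5) is not intersected at this z (|z−center|=19.250 > r=7); After the difference (first − rest): none of the subtracted shapes is present at this height, so that combined region is unchanged — 3 connected regions; (rotated 35° about Z; rotation is an isometry so areas/perimeters/island counts are preserved). The result has 3 disconnected regions.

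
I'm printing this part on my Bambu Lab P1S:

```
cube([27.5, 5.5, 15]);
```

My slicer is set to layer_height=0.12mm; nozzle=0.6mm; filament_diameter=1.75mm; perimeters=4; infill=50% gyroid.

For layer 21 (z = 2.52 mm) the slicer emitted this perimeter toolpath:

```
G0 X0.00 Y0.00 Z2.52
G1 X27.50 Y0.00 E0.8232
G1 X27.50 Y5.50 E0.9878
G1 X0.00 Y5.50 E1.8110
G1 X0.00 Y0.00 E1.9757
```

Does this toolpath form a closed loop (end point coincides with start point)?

Start point (G0): (0.00, 0.00). End point (last G1): the path returns to the start — closed.

yes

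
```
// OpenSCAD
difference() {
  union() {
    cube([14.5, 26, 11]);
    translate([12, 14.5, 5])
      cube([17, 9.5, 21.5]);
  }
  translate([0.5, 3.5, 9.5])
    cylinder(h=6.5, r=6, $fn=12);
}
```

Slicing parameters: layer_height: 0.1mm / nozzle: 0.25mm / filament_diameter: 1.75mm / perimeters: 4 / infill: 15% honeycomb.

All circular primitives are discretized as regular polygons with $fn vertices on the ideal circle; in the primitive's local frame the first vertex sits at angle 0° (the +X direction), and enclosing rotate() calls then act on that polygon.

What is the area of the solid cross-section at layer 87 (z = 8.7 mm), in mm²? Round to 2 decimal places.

At z = 8.7 mm: the cube is present — its section is the full 14.5×26 rectangle (area 377.00 mm²); the 17×9.5 cube at (12, 14.5) contributes its full rectangle (area 161.50 mm²); Merging all regions: the regions partially overlap — summed areas 538.50 mm² minus the doubly-counted overlap 23.75 mm² gives 514.75 mm² — area = 514.75 mm²; the cylinder at (0.5, 3.5) does not reach this height (z outside [9.5, 16]); After the difference (first − rest): none of the subtracted shapes is present at this height, so that combined region is unchanged — area = 514.75 mm². Overall, the cross-section is a single solid region. Net area = 514.75 mm².

514.75 mm²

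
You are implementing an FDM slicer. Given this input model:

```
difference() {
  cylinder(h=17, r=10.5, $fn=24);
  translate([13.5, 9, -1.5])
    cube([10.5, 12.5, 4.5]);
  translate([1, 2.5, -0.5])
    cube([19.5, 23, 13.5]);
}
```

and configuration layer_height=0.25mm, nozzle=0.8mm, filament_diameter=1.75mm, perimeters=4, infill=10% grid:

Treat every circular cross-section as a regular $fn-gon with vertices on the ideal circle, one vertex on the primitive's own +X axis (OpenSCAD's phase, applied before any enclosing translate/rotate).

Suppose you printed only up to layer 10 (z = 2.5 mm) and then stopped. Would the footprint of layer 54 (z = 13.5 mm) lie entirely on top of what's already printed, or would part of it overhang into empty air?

Compare the two slices. At z = 2.5: the cylinder: section is a regular 24-gon, circumradius r=10.5 (area = (24/2)·10.500²·sin(360°/24) = 342.42 mm²); the cube at (13.5, 9) is present — its section is the full 10.5×12.5 rectangle (area 131.25 mm²); the cube at (1, 2.5) is present — its section is the full 19.5×23 rectangle (area 448.50 mm²); Taking the first minus the rest: starting from the r=10.5 cylinder (342.42 mm²), the 10.5×12.5 cube at (13.5, 9) misses the remaining region (no effect); the 19.5×23 cube at (1, 2.5) partially overlaps it — only the 51.83 mm² overlap (of its 448.50 mm²) is removed, clipping the outline — area = 290.59 mm². At z = 13.5: the r=10.5 cylinder gives a regular 24-gon of circumradius 10.5 (constant along its height) (area = (24/2)·10.500²·sin(360°/24) = 342.42 mm²); the cube at (13.5, 9) is not intersected at this z (z outside [-1.5, 3]); the cube at (1, 2.5) does not reach this height (z outside [-0.5, 13]); Subtracting the remaining from the first: none of the subtracted shapes is present at this height, so the r=10.5 cylinder is unchanged — area = 342.42 mm². Checking containment: at z = 13.5 the cross-section extends beyond the z = 2.5 cross-section by about 51.83 mm².

part overhangs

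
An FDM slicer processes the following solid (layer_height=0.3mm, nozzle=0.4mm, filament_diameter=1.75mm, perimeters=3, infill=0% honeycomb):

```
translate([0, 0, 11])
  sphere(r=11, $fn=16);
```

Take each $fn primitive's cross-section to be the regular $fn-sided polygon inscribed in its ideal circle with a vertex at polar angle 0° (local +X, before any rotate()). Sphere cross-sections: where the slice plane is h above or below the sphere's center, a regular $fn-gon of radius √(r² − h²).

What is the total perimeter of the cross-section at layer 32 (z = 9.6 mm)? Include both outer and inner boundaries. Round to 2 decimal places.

At z = 9.6 mm: the r=11 sphere contributes a regular 16-gon of circumradius √(11²−1.4²) = 10.911 (perimeter = 2·16·10.911·sin(180°/16) = 68.11 mm). Overall, the cross-section is a single solid region. Total boundary length (outer) = 68.11 mm.

68.11 mm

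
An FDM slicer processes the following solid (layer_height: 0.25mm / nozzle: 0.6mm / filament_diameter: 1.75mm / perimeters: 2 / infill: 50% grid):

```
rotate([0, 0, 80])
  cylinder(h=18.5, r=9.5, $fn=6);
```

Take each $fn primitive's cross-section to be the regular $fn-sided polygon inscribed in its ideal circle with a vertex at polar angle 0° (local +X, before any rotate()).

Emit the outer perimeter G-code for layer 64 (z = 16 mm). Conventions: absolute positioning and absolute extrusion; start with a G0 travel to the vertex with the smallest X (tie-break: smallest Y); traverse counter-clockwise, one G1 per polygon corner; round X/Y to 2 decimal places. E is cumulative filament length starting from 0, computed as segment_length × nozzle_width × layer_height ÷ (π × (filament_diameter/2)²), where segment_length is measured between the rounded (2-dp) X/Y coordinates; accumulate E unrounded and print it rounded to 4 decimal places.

G0 X-8.93 Y-3.25 Z16.00
G1 X-1.65 Y-9.36 E0.5927
G1 X7.28 Y-6.11 E1.1853
G1 X8.93 Y3.25 E1.7781
G1 X1.65 Y9.36 E2.3708
G1 X-7.28 Y6.11 E2.9634
G1 X-8.93 Y-3.25 E3.5561

At z = 16 mm: the cylinder: section is a regular 6-gon, circumradius r=9.5; (rotated 80° about Z; rotation is an isometry so areas/perimeters/island counts are preserved). The outline is a single polygon with 6 vertices. Extrusion per mm of travel: 0.6 × 0.25 / (π × 0.875²) = 0.062363. Accumulating E over each segment gives final E = 3.5561.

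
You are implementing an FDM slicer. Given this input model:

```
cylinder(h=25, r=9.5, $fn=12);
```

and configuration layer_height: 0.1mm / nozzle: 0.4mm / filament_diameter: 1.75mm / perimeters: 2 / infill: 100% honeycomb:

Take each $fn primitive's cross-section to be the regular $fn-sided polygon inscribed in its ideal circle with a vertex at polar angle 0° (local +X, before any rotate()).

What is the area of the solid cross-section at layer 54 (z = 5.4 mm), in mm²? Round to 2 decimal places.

At z = 5.4 mm: the cylinder: section is a regular 12-gon, circumradius r=9.5 (area = (12/2)·9.500²·sin(360°/12) = 270.75 mm²). Overall, the cross-section is a single solid region. Net area = 270.75 mm².

270.75 mm²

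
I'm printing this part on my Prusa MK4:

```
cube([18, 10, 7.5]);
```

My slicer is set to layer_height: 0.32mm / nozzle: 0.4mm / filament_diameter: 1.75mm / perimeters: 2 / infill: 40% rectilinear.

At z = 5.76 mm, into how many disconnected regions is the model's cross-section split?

At z = 5.76 mm: the 18×10 cube contributes its full rectangle. The result has 1 disconnected region.

1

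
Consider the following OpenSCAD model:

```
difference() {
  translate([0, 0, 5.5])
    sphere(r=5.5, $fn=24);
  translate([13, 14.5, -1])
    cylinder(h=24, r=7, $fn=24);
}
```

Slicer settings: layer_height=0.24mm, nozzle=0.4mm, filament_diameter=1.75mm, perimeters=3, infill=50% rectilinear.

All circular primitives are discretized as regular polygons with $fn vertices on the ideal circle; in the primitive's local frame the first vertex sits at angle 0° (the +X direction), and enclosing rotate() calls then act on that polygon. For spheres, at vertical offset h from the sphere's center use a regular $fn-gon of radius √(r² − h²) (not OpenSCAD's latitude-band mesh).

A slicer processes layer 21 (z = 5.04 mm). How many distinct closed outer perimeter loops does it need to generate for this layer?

At z = 5.04 mm: the r=5.5 sphere contributes a regular 24-gon of circumradius √(5.5²−0.46²) = 5.481; the r=7 cylinder at (13, 14.5) contributes a regular 24-gon of circumradius 7; Subtracting the remaining from the first: starting from the r=5.5 sphere, the r=7 cylinder at (13, 14.5) misses the remaining region (no effect) — 1 connected region. The result has 1 disconnected region.

1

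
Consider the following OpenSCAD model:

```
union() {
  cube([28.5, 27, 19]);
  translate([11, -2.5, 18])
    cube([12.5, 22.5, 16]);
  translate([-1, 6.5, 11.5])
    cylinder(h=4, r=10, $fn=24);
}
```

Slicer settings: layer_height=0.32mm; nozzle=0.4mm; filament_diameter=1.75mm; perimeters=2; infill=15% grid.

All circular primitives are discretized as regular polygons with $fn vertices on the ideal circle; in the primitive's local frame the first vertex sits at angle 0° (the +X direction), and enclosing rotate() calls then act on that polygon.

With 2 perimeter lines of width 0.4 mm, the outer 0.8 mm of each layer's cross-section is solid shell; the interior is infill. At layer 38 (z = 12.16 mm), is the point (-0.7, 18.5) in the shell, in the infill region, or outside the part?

At z = 12.16 mm: the 28.5×27 cube contributes its full rectangle; the cube at (11, -2.5) is not intersected at this z (z outside [18, 34]); the r=10 cylinder at (-1, 6.5) contributes a regular 24-gon of circumradius 10; Taking the union: the regions partially overlap (shared area 120.87 mm²), so overlapping operands fuse into one piece — 1 connected region. Overall, the cross-section is a single solid region. The nearest boundary edge runs (0.00, 16.37)→(0.00, 27.00); distance from the point to it = 0.70 mm. The point is not inside any of the regions above, so it lies outside the cross-section (0.70 mm from the nearest boundary).

outside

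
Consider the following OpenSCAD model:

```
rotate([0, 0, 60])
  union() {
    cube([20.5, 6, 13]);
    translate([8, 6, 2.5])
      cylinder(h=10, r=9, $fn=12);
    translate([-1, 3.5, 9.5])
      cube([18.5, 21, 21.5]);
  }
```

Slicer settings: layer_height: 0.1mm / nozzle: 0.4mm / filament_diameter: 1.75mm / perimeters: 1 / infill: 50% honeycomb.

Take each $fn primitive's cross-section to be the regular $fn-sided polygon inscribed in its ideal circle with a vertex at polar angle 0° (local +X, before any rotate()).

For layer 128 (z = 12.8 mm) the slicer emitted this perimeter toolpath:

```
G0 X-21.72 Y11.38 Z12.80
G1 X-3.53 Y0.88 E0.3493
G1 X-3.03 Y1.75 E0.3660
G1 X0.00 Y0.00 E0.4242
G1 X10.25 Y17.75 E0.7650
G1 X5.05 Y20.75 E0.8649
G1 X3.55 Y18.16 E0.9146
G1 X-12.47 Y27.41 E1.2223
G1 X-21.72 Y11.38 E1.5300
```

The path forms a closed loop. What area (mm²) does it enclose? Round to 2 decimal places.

Apply the shoelace formula to the sequence of (X, Y) vertices; enclosed area = 467.92 mm².

467.92 mm²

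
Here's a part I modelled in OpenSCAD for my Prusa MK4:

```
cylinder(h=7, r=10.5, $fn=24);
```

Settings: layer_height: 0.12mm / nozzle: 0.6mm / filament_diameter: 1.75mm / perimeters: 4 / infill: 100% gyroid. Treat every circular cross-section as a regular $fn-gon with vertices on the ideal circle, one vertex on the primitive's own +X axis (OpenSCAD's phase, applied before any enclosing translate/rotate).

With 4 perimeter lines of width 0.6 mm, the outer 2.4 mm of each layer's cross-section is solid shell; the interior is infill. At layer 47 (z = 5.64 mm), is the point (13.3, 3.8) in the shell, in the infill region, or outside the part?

At z = 5.64 mm: the cylinder: section is a regular 24-gon, circumradius r=10.5. Overall, the cross-section is a single solid region. The nearest boundary edge runs (10.50, 0.00)→(10.14, 2.72); distance from the point to it = 3.34 mm. The point is not inside any of the regions above, so it lies outside the cross-section (3.34 mm from the nearest boundary).

outside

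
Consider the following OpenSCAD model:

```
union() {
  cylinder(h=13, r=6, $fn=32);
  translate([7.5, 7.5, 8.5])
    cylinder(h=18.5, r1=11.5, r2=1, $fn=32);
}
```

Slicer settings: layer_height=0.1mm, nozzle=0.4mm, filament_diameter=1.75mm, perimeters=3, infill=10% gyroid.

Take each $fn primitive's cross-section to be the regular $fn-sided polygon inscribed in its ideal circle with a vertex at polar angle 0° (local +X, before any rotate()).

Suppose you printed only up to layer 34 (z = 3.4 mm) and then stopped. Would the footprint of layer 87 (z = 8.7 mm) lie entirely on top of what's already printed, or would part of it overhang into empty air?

part overhangs

Compare the two slices. At z = 3.4: the r=6 cylinder gives a regular 32-gon of circumradius 6 (constant along its height) (area = (32/2)·6.000²·sin(360°/32) = 112.37 mm²); the cone at (7.5, 7.5) does not reach this height (z outside [8.5, 27]); Combining (union): only the r=6 cylinder is present, so the union is just that shape — area = 112.37 mm². At z = 8.7: the r=6 cylinder contributes a regular 32-gon of circumradius 6 (area = (32/2)·6.000²·sin(360°/32) = 112.37 mm²); the cone at (7.5, 7.5) (r1=11.5→r2=1) has section circumradius 11.386 here — a regular 32-gon (area = (32/2)·11.386²·sin(360°/32) = 404.70 mm²); Combining (union): the regions partially overlap — summed areas 517.07 mm² minus the doubly-counted overlap 58.54 mm² gives 458.54 mm² — area = 458.54 mm². Checking containment: at z = 8.7 the cross-section extends beyond the z = 3.4 cross-section by about 346.16 mm².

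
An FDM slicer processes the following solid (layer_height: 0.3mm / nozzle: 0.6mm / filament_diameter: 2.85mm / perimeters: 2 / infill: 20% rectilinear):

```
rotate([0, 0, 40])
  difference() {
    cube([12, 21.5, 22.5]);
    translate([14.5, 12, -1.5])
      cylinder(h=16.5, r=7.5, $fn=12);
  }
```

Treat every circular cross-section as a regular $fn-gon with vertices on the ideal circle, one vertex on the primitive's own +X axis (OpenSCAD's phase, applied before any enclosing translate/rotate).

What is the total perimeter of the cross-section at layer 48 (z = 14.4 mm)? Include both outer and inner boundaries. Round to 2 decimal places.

At z = 14.4 mm: the 12×21.5 cube contributes its full rectangle (perimeter 67.00 mm); the r=7.5 cylinder at (14.5, 12) gives a regular 12-gon of circumradius 7.5 (constant along its height) (perimeter = 2·12·7.500·sin(180°/12) = 46.59 mm); Subtracting the remaining from the first: starting from the 12×21.5 cube, the r=7.5 cylinder at (14.5, 12) partially overlaps it — only the 48.55 mm² overlap (of its 168.75 mm²) is removed, clipping the outline — boundary = 71.46 mm; (rotated 40° about Z; rotation is an isometry so areas/perimeters/island counts are preserved). Overall, the cross-section is a single solid region. Total boundary length (outer) = 71.46 mm.

71.46 mm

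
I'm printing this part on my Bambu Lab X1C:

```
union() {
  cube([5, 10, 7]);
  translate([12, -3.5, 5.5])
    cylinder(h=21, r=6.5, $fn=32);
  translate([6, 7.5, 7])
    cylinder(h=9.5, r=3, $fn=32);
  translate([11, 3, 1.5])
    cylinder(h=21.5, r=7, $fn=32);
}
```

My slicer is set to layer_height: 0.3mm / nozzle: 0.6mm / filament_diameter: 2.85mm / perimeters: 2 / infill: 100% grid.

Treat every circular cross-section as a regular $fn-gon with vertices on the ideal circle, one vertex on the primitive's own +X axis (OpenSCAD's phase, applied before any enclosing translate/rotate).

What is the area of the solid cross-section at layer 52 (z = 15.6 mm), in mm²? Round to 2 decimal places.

241.39 mm²

At z = 15.6 mm: the cube is absent (z outside [0, 7]); the cylinder at (12, -3.5): section is a regular 32-gon, circumradius r=6.5 (area = (32/2)·6.500²·sin(360°/32) = 131.88 mm²); the cylinder at (6, 7.5): section is a regular 32-gon, circumradius r=3 (area = (32/2)·3.000²·sin(360°/32) = 28.09 mm²); the r=7 cylinder at (11, 3) gives a regular 32-gon of circumradius 7 (constant along its height) (area = (32/2)·7.000²·sin(360°/32) = 152.95 mm²); Taking the union: the regions partially overlap — summed areas 312.92 mm² minus the doubly-counted overlap 71.53 mm² gives 241.39 mm² — area = 241.39 mm². Overall, the cross-section is a single solid region. Net area = 241.39 mm².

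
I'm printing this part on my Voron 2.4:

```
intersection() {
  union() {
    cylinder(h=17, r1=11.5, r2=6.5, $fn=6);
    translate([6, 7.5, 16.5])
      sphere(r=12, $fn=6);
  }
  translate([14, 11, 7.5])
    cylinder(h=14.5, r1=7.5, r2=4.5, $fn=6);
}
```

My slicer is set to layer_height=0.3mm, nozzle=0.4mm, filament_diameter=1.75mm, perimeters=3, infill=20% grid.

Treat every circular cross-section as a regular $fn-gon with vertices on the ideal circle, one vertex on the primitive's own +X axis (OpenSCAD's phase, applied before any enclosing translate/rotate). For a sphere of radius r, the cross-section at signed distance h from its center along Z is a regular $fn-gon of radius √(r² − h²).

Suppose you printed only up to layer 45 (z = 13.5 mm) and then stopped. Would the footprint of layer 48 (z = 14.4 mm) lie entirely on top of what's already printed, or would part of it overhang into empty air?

part overhangs

Compare the two slices. At z = 13.5: the cone contributes a regular 6-gon of circumradius 7.529 (interpolated between r1=11.5 and r2=6.5 at t=0.794) (area = (6/2)·7.529²·sin(360°/6) = 147.29 mm²); the sphere at (6, 7.5): section is a regular 6-gon, circumradius = √(r²−h²) = √(12²−3²) = 11.619 (area = (6/2)·11.619²·sin(360°/6) = 350.74 mm²); Merging all regions: the regions partially overlap — summed areas 498.03 mm² minus the doubly-counted overlap 75.59 mm² gives 422.44 mm² — area = 422.44 mm²; the cone at (14, 11) contributes a regular 6-gon of circumradius 6.259 (interpolated between r1=7.5 and r2=4.5 at t=0.414) (area = (6/2)·6.259²·sin(360°/6) = 101.77 mm²); Taking the intersection: the cone at (14, 11) partially overlaps that combined region; clipping to the common part keeps 66.08 mm² — area = 66.08 mm². At z = 14.4: the cone (r1=11.5→r2=6.5) has section circumradius 7.265 here — a regular 6-gon (area = (6/2)·7.265²·sin(360°/6) = 137.12 mm²); the r=12 sphere at (6, 7.5) slices to a regular 6-gon of circumradius 11.815 (√(r²−h²) with h=2.1 from center) (area = (6/2)·11.815²·sin(360°/6) = 362.67 mm²); Merging all regions: the regions partially overlap — summed areas 499.78 mm² minus the doubly-counted overlap 73.69 mm² gives 426.10 mm² — area = 426.10 mm²; the cone at (14, 11) (r1=7.5→r2=4.5) has section circumradius 6.072 here — a regular 6-gon (area = (6/2)·6.072²·sin(360°/6) = 95.80 mm²); After intersecting: the cone at (14, 11) partially overlaps that combined region; clipping to the common part keeps 64.98 mm² — area = 64.98 mm². Checking containment: at z = 14.4 the cross-section extends beyond the z = 13.5 cross-section by about 2.06 mm².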